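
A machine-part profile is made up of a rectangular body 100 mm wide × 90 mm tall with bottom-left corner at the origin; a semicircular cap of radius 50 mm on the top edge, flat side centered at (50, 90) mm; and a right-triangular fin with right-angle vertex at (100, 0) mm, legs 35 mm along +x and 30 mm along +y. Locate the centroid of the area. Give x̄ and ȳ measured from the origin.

rectangular body: A = 100 × 90 = 9000.00, centroid at (50.00, 45.00).
semicircular top: A = ½π·50² = 3926.99, centroid at (50.00, 111.22).
triangular fin: A = ½·35·30 = 525.00, centroid at (111.67, 10.00).
ΣA = 13451.99 mm²
ΣAx̄ = (9000.00)(50.00) + (3926.99)(50.00) + (525.00)(111.67) = 704974.54 mm³
ΣAȳ = (9000.00)(45.00) + (3926.99)(111.22) + (525.00)(10.00) = 847012.51 mm³
x̄ = 704974.54 / 13451.99 = 52.41 mm
ȳ = 847012.51 / 13451.99 = 62.97 mm

x̄ = 52.41 mm, ȳ = 62.97 mm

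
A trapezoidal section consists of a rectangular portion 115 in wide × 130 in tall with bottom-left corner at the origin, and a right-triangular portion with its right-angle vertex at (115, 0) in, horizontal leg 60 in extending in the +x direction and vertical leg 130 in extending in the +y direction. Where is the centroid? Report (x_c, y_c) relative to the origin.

rectangular portion: A = 115 × 130 = 14950.00, centroid at (57.50, 65.00).
triangular portion: A = ½·60·130 = 3900.00, centroid at (135.00, 43.33).
ΣA = 18850.00 in², ΣAx_c = 1386125.00 in³, ΣAy_c = 1140750.00 in³.
x_c = 1386125.00/18850.00 = 73.53 in; y_c = 1140750.00/18850.00 = 60.52 in.

x_c = 73.53 in, y_c = 60.52 in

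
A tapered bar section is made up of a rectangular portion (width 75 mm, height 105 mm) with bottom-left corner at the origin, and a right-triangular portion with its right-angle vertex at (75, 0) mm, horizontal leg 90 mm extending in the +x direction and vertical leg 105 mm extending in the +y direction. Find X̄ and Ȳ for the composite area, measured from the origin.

X̄ = 62.81 mm, Ȳ = 45.94 mm

rectangular portion: A = 75 × 105 = 7875.00, centroid at (37.50, 52.50).
triangular portion: A = ½·90·105 = 4725.00, centroid at (105.00, 35.00).
ΣA = 12600.00 mm², ΣAX̄ = 791437.50 mm³, ΣAȲ = 578812.50 mm³.
X̄ = 791437.50/12600.00 = 62.81 mm; Ȳ = 578812.50/12600.00 = 45.94 mm.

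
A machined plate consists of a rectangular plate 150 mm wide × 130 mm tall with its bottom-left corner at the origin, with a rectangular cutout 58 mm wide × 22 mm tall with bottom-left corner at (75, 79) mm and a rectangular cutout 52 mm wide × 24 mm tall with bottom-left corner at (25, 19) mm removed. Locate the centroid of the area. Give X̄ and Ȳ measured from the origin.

Part | A | x̄ᵢ | ȳᵢ | A·x̄ᵢ | A·ȳᵢ
plate | 19500.00 | 75.00 | 65.00 | 1462500.00 | 1267500.00
hole 1 | -1276.00 | 104.00 | 90.00 | -132704.00 | -114840.00
hole 2 | -1248.00 | 51.00 | 31.00 | -63648.00 | -38688.00
Σ | 16976.00 |  |  | 1266148.00 | 1113972.00
X̄ = 1266148.00 / 16976.00 = 74.58 mm
Ȳ = 1113972.00 / 16976.00 = 65.62 mm

X̄ = 74.58 mm, Ȳ = 65.62 mm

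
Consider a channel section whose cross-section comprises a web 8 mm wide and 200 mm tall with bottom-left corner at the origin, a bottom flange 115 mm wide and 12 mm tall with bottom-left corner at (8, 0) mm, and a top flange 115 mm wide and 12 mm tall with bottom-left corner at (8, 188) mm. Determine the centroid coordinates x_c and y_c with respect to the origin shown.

Part | A | x̄ᵢ | ȳᵢ | A·x̄ᵢ | A·ȳᵢ
web | 1600.00 | 4.00 | 100.00 | 6400.00 | 160000.00
bottom flange | 1380.00 | 65.50 | 6.00 | 90390.00 | 8280.00
top flange | 1380.00 | 65.50 | 194.00 | 90390.00 | 267720.00
Σ | 4360.00 |  |  | 187180.00 | 436000.00
x_c = 187180.00 / 4360.00 = 42.93 mm
y_c = 436000.00 / 4360.00 = 100.00 mm

x_c = 42.93 mm, y_c = 100.00 mm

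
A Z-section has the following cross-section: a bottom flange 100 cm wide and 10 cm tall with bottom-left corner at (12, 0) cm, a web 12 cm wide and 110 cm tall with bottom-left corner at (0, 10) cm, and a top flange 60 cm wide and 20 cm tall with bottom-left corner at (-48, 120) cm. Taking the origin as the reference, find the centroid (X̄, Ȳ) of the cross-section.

bottom flange: A = 100 × 10 = 1000.00, centroid at (62.00, 5.00).
web: A = 12 × 110 = 1320.00, centroid at (6.00, 65.00).
top flange: A = 60 × 20 = 1200.00, centroid at (-18.00, 130.00).
ΣA = 3520.00 cm²
ΣAX̄ = (1000.00)(62.00) + (1320.00)(6.00) + (1200.00)(-18.00) = 48320.00 cm³
ΣAȲ = (1000.00)(5.00) + (1320.00)(65.00) + (1200.00)(130.00) = 246800.00 cm³
X̄ = 48320.00 / 3520.00 = 13.73 cm
Ȳ = 246800.00 / 3520.00 = 70.11 cm

X̄ = 13.73 cm, Ȳ = 70.11 cm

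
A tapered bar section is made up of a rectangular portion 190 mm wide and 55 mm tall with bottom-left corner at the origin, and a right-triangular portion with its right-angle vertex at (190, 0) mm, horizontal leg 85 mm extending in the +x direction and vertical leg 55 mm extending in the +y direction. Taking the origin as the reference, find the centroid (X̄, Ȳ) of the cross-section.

rectangular portion: A = 190 × 55 = 10450.00, centroid at (95.00, 27.50).
triangular portion: A = ½·85·55 = 2337.50, centroid at (218.33, 18.33).
ΣA = 12787.50 mm², ΣAX̄ = 1503104.17 mm³, ΣAȲ = 330229.17 mm³.
X̄ = 1503104.17/12787.50 = 117.54 mm; Ȳ = 330229.17/12787.50 = 25.82 mm.

X̄ = 117.54 mm, Ȳ = 25.82 mm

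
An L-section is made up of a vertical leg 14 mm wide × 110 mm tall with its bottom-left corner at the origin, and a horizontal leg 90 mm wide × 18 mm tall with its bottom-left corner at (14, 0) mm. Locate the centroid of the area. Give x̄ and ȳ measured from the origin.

Part | A | x̄ᵢ | ȳᵢ | A·x̄ᵢ | A·ȳᵢ
vertical leg | 1540.00 | 7.00 | 55.00 | 10780.00 | 84700.00
horizontal leg | 1620.00 | 59.00 | 9.00 | 95580.00 | 14580.00
Σ | 3160.00 |  |  | 106360.00 | 99280.00
x̄ = 106360.00 / 3160.00 = 33.66 mm
ȳ = 99280.00 / 3160.00 = 31.42 mm

x̄ = 33.66 mm, ȳ = 31.42 mm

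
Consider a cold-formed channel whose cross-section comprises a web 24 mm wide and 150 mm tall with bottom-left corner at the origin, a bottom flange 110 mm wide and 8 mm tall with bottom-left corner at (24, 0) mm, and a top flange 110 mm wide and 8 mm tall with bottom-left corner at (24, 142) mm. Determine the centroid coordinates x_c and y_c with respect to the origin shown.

x_c = 34.00 mm, y_c = 75.00 mm

web: A = 24 × 150 = 3600.00, centroid at (12.00, 75.00).
bottom flange: A = 110 × 8 = 880.00, centroid at (79.00, 4.00).
top flange: A = 110 × 8 = 880.00, centroid at (79.00, 146.00).
ΣA = 5360.00 mm², ΣAx_c = 182240.00 mm³, ΣAy_c = 402000.00 mm³.
x_c = 182240.00/5360.00 = 34.00 mm; y_c = 402000.00/5360.00 = 75.00 mm.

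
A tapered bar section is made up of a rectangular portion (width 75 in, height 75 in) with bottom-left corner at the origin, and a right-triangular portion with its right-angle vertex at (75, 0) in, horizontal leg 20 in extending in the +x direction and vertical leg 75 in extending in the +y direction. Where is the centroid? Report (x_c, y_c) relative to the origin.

rectangular portion: A = 75 × 75 = 5625.00, centroid at (37.50, 37.50).
triangular portion: A = ½·20·75 = 750.00, centroid at (81.67, 25.00).
ΣA = 6375.00 in², ΣAx_c = 272187.50 in³, ΣAy_c = 229687.50 in³.
x_c = 272187.50/6375.00 = 42.70 in; y_c = 229687.50/6375.00 = 36.03 in.

x_c = 42.70 in, y_c = 36.03 in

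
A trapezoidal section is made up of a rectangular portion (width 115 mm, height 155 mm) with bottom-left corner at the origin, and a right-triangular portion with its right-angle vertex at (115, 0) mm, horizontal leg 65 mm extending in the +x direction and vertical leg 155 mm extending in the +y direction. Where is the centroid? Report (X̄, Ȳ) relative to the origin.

X̄ = 74.94 mm, Ȳ = 71.81 mm

rectangular portion: A = 115 × 155 = 17825.00, centroid at (57.50, 77.50).
triangular portion: A = ½·65·155 = 5037.50, centroid at (136.67, 51.67).
ΣA = 22862.50 mm²
ΣAX̄ = (17825.00)(57.50) + (5037.50)(136.67) = 1713395.83 mm³
ΣAȲ = (17825.00)(77.50) + (5037.50)(51.67) = 1641708.33 mm³
X̄ = 1713395.83 / 22862.50 = 74.94 mm
Ȳ = 1641708.33 / 22862.50 = 71.81 mm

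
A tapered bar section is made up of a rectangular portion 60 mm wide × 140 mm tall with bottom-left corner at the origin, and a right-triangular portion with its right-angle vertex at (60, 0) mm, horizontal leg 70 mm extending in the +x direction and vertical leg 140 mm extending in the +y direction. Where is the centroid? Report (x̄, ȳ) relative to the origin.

x̄ = 49.65 mm, ȳ = 61.40 mm

Part | A | x̄ᵢ | ȳᵢ | A·x̄ᵢ | A·ȳᵢ
rectangular portion | 8400.00 | 30.00 | 70.00 | 252000.00 | 588000.00
triangular portion | 4900.00 | 83.33 | 46.67 | 408333.33 | 228666.67
Σ | 13300.00 |  |  | 660333.33 | 816666.67
x̄ = 660333.33 / 13300.00 = 49.65 mm
ȳ = 816666.67 / 13300.00 = 61.40 mm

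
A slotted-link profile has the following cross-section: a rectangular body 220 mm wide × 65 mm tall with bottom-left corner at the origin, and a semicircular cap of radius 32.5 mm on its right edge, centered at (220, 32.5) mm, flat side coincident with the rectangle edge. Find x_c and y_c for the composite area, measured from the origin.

Part | A | x̄ᵢ | ȳᵢ | A·x̄ᵢ | A·ȳᵢ
rectangular body | 14300.00 | 110.00 | 32.50 | 1573000.00 | 464750.00
semicircular end | 1659.15 | 233.79 | 32.50 | 387899.21 | 53922.49
Σ | 15959.15 |  |  | 1960899.21 | 518672.49
x_c = 1960899.21 / 15959.15 = 122.87 mm
y_c = 518672.49 / 15959.15 = 32.50 mm

x_c = 122.87 mm, y_c = 32.50 mm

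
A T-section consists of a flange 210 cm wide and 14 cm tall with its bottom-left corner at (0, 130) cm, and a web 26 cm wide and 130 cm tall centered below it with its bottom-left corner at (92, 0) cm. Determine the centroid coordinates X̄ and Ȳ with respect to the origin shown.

web: A = 26 × 130 = 3380.00, centroid at (105.00, 65.00).
flange: A = 210 × 14 = 2940.00, centroid at (105.00, 137.00).
ΣA = 6320.00 cm², ΣAX̄ = 663600.00 cm³, ΣAȲ = 622480.00 cm³.
X̄ = 663600.00/6320.00 = 105.00 cm; Ȳ = 622480.00/6320.00 = 98.49 cm.

X̄ = 105.00 cm, Ȳ = 98.49 cm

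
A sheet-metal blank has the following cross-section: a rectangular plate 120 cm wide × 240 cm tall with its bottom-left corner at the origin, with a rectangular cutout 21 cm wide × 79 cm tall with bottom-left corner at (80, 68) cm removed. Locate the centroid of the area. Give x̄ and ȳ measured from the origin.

plate: A = 120 × 240 = 28800.00, centroid at (60.00, 120.00).
hole: A = −(21 × 79) = -1659.00, centroid at (90.50, 107.50).
ΣA = 27141.00 cm²
ΣAx̄ = (28800.00)(60.00) + (-1659.00)(90.50) = 1577860.50 cm³
ΣAȳ = (28800.00)(120.00) + (-1659.00)(107.50) = 3277657.50 cm³
x̄ = 1577860.50 / 27141.00 = 58.14 cm
ȳ = 3277657.50 / 27141.00 = 120.76 cm

x̄ = 58.14 cm, ȳ = 120.76 cm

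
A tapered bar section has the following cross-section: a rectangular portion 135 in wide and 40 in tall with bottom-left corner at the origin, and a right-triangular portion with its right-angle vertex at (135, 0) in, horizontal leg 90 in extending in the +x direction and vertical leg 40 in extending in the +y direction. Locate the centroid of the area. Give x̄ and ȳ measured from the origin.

Part | A | x̄ᵢ | ȳᵢ | A·x̄ᵢ | A·ȳᵢ
rectangular portion | 5400.00 | 67.50 | 20.00 | 364500.00 | 108000.00
triangular portion | 1800.00 | 165.00 | 13.33 | 297000.00 | 24000.00
Σ | 7200.00 |  |  | 661500.00 | 132000.00
x̄ = 661500.00 / 7200.00 = 91.88 in
ȳ = 132000.00 / 7200.00 = 18.33 in

x̄ = 91.88 in, ȳ = 18.33 in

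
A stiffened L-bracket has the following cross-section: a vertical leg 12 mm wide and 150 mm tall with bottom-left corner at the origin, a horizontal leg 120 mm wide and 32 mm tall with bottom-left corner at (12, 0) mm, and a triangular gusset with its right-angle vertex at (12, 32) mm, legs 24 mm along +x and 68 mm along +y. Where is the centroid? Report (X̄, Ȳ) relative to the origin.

vertical leg: A = 12 × 150 = 1800.00, centroid at (6.00, 75.00).
horizontal leg: A = 120 × 32 = 3840.00, centroid at (72.00, 16.00).
gusset: A = ½·24·68 = 816.00, centroid at (20.00, 54.67).
ΣA = 6456.00 mm²
ΣAX̄ = (1800.00)(6.00) + (3840.00)(72.00) + (816.00)(20.00) = 303600.00 mm³
ΣAȲ = (1800.00)(75.00) + (3840.00)(16.00) + (816.00)(54.67) = 241048.00 mm³
X̄ = 303600.00 / 6456.00 = 47.03 mm
Ȳ = 241048.00 / 6456.00 = 37.34 mm

X̄ = 47.03 mm, Ȳ = 37.34 mm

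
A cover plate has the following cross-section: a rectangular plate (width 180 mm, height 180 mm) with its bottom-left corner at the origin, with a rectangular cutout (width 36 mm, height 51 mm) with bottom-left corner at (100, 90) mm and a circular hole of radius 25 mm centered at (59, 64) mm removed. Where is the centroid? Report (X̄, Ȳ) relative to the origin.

plate: A = 180 × 180 = 32400.00, centroid at (90.00, 90.00).
hole 1: A = −(36 × 51) = -1836.00, centroid at (118.00, 115.50).
hole 2: A = −π·25² = -1963.50, centroid at (59.00, 64.00).
ΣA = 28600.50 mm²
ΣAX̄ = (32400.00)(90.00) + (-1836.00)(118.00) + (-1963.50)(59.00) = 2583505.77 mm³
ΣAȲ = (32400.00)(90.00) + (-1836.00)(115.50) + (-1963.50)(64.00) = 2578278.29 mm³
X̄ = 2583505.77 / 28600.50 = 90.33 mm
Ȳ = 2578278.29 / 28600.50 = 90.15 mm

X̄ = 90.33 mm, Ȳ = 90.15 mm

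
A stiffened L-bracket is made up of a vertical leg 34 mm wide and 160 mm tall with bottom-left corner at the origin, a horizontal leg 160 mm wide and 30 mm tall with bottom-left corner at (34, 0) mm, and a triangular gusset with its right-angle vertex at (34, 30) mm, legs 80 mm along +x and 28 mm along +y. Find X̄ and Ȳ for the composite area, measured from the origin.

X̄ = 62.29 mm, Ȳ = 48.53 mm

vertical leg: A = 34 × 160 = 5440.00, centroid at (17.00, 80.00).
horizontal leg: A = 160 × 30 = 4800.00, centroid at (114.00, 15.00).
gusset: A = ½·80·28 = 1120.00, centroid at (60.67, 39.33).
ΣA = 11360.00 mm²
ΣAX̄ = (5440.00)(17.00) + (4800.00)(114.00) + (1120.00)(60.67) = 707626.67 mm³
ΣAȲ = (5440.00)(80.00) + (4800.00)(15.00) + (1120.00)(39.33) = 551253.33 mm³
X̄ = 707626.67 / 11360.00 = 62.29 mm
Ȳ = 551253.33 / 11360.00 = 48.53 mm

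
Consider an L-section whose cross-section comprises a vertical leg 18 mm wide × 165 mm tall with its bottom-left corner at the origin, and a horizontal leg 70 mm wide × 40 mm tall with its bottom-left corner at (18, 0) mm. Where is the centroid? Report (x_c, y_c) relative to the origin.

vertical leg: A = 18 × 165 = 2970.00, centroid at (9.00, 82.50).
horizontal leg: A = 70 × 40 = 2800.00, centroid at (53.00, 20.00).
ΣA = 5770.00 mm², ΣAx_c = 175130.00 mm³, ΣAy_c = 301025.00 mm³.
x_c = 175130.00/5770.00 = 30.35 mm; y_c = 301025.00/5770.00 = 52.17 mm.

x_c = 30.35 mm, y_c = 52.17 mm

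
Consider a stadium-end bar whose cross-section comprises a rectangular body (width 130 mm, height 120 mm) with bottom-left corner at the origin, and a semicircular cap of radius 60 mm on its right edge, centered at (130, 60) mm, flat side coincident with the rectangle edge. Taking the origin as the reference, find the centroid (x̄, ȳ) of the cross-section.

x̄ = 89.07 mm, ȳ = 60.00 mm

rectangular body: A = 130 × 120 = 15600.00, centroid at (65.00, 60.00).
semicircular end: A = ½π·60² = 5654.87, centroid at (155.46, 60.00).
ΣA = 21254.87 mm²
ΣAx̄ = (15600.00)(65.00) + (5654.87)(155.46) = 1893132.68 mm³
ΣAȳ = (15600.00)(60.00) + (5654.87)(60.00) = 1275292.01 mm³
x̄ = 1893132.68 / 21254.87 = 89.07 mm
ȳ = 1275292.01 / 21254.87 = 60.00 mm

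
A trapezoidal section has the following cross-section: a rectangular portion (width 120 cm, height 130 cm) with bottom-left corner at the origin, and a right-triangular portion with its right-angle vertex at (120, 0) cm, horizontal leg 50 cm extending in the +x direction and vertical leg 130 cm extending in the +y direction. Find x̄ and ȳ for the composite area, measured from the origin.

x̄ = 73.22 cm, ȳ = 61.26 cm

rectangular portion: A = 120 × 130 = 15600.00, centroid at (60.00, 65.00).
triangular portion: A = ½·50·130 = 3250.00, centroid at (136.67, 43.33).
ΣA = 18850.00 cm², ΣAx̄ = 1380166.67 cm³, ΣAȳ = 1154833.33 cm³.
x̄ = 1380166.67/18850.00 = 73.22 cm; ȳ = 1154833.33/18850.00 = 61.26 cm.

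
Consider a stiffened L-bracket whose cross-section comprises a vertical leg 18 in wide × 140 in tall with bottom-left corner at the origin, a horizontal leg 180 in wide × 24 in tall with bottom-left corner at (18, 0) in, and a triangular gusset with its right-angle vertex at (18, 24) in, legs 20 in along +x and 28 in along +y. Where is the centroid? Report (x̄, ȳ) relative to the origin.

x̄ = 69.68 in, ȳ = 33.37 in

vertical leg: A = 18 × 140 = 2520.00, centroid at (9.00, 70.00).
horizontal leg: A = 180 × 24 = 4320.00, centroid at (108.00, 12.00).
gusset: A = ½·20·28 = 280.00, centroid at (24.67, 33.33).
ΣA = 7120.00 in², ΣAx̄ = 496146.67 in³, ΣAȳ = 237573.33 in³.
x̄ = 496146.67/7120.00 = 69.68 in; ȳ = 237573.33/7120.00 = 33.37 in.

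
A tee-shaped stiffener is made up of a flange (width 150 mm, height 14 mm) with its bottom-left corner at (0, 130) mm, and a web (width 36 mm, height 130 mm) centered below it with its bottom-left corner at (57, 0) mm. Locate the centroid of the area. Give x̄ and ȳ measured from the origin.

x̄ = 75.00 mm, ȳ = 87.30 mm

web: A = 36 × 130 = 4680.00, centroid at (75.00, 65.00).
flange: A = 150 × 14 = 2100.00, centroid at (75.00, 137.00).
ΣA = 6780.00 mm²
ΣAx̄ = (4680.00)(75.00) + (2100.00)(75.00) = 508500.00 mm³
ΣAȳ = (4680.00)(65.00) + (2100.00)(137.00) = 591900.00 mm³
x̄ = 508500.00 / 6780.00 = 75.00 mm
ȳ = 591900.00 / 6780.00 = 87.30 mm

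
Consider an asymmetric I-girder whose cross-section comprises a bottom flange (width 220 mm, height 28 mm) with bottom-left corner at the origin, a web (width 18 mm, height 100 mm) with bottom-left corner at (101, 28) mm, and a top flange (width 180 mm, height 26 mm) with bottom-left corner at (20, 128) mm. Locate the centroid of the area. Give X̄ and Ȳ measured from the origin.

X̄ = 110.00 mm, Ȳ = 70.14 mm

bottom flange: A = 220 × 28 = 6160.00, centroid at (110.00, 14.00).
web: A = 18 × 100 = 1800.00, centroid at (110.00, 78.00).
top flange: A = 180 × 26 = 4680.00, centroid at (110.00, 141.00).
ΣA = 12640.00 mm²
ΣAX̄ = (6160.00)(110.00) + (1800.00)(110.00) + (4680.00)(110.00) = 1390400.00 mm³
ΣAȲ = (6160.00)(14.00) + (1800.00)(78.00) + (4680.00)(141.00) = 886520.00 mm³
X̄ = 1390400.00 / 12640.00 = 110.00 mm
Ȳ = 886520.00 / 12640.00 = 70.14 mm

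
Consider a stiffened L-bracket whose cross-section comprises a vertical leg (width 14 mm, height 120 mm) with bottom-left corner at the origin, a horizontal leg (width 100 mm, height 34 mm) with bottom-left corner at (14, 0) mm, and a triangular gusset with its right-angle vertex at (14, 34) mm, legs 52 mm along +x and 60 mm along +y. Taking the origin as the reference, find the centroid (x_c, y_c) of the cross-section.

vertical leg: A = 14 × 120 = 1680.00, centroid at (7.00, 60.00).
horizontal leg: A = 100 × 34 = 3400.00, centroid at (64.00, 17.00).
gusset: A = ½·52·60 = 1560.00, centroid at (31.33, 54.00).
ΣA = 6640.00 mm²
ΣAx_c = (1680.00)(7.00) + (3400.00)(64.00) + (1560.00)(31.33) = 278240.00 mm³
ΣAy_c = (1680.00)(60.00) + (3400.00)(17.00) + (1560.00)(54.00) = 242840.00 mm³
x_c = 278240.00 / 6640.00 = 41.90 mm
y_c = 242840.00 / 6640.00 = 36.57 mm

x_c = 41.90 mm, y_c = 36.57 mm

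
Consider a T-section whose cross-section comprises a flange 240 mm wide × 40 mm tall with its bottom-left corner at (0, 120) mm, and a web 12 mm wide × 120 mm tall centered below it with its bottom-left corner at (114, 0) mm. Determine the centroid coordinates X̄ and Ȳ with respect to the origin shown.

web: A = 12 × 120 = 1440.00, centroid at (120.00, 60.00).
flange: A = 240 × 40 = 9600.00, centroid at (120.00, 140.00).
ΣA = 11040.00 mm²
ΣAX̄ = (1440.00)(120.00) + (9600.00)(120.00) = 1324800.00 mm³
ΣAȲ = (1440.00)(60.00) + (9600.00)(140.00) = 1430400.00 mm³
X̄ = 1324800.00 / 11040.00 = 120.00 mm
Ȳ = 1430400.00 / 11040.00 = 129.57 mm

X̄ = 120.00 mm, Ȳ = 129.57 mm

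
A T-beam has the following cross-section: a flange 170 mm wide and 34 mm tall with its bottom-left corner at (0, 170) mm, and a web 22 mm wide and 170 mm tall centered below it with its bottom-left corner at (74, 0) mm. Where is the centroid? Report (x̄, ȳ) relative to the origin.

x̄ = 85.00 mm, ȳ = 146.93 mm

web: A = 22 × 170 = 3740.00, centroid at (85.00, 85.00).
flange: A = 170 × 34 = 5780.00, centroid at (85.00, 187.00).
ΣA = 9520.00 mm², ΣAx̄ = 809200.00 mm³, ΣAȳ = 1398760.00 mm³.
x̄ = 809200.00/9520.00 = 85.00 mm; ȳ = 1398760.00/9520.00 = 146.93 mm.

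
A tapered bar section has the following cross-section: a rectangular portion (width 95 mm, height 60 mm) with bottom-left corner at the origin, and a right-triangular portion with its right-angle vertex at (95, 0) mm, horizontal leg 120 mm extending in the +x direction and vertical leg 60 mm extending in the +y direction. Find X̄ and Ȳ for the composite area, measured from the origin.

X̄ = 81.37 mm, Ȳ = 26.13 mm

rectangular portion: A = 95 × 60 = 5700.00, centroid at (47.50, 30.00).
triangular portion: A = ½·120·60 = 3600.00, centroid at (135.00, 20.00).
ΣA = 9300.00 mm², ΣAX̄ = 756750.00 mm³, ΣAȲ = 243000.00 mm³.
X̄ = 756750.00/9300.00 = 81.37 mm; Ȳ = 243000.00/9300.00 = 26.13 mm.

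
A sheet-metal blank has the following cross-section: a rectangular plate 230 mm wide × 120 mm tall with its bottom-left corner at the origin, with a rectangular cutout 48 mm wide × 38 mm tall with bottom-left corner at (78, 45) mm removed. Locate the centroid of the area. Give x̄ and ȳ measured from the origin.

Part | A | x̄ᵢ | ȳᵢ | A·x̄ᵢ | A·ȳᵢ
plate | 27600.00 | 115.00 | 60.00 | 3174000.00 | 1656000.00
hole | -1824.00 | 102.00 | 64.00 | -186048.00 | -116736.00
Σ | 25776.00 |  |  | 2987952.00 | 1539264.00
x̄ = 2987952.00 / 25776.00 = 115.92 mm
ȳ = 1539264.00 / 25776.00 = 59.72 mm

x̄ = 115.92 mm, ȳ = 59.72 mm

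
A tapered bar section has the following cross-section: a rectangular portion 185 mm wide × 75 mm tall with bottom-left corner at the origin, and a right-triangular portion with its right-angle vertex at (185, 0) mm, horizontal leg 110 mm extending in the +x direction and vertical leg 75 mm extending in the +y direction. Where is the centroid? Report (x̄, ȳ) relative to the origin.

x̄ = 122.10 mm, ȳ = 34.64 mm

rectangular portion: A = 185 × 75 = 13875.00, centroid at (92.50, 37.50).
triangular portion: A = ½·110·75 = 4125.00, centroid at (221.67, 25.00).
ΣA = 18000.00 mm²
ΣAx̄ = (13875.00)(92.50) + (4125.00)(221.67) = 2197812.50 mm³
ΣAȳ = (13875.00)(37.50) + (4125.00)(25.00) = 623437.50 mm³
x̄ = 2197812.50 / 18000.00 = 122.10 mm
ȳ = 623437.50 / 18000.00 = 34.64 mm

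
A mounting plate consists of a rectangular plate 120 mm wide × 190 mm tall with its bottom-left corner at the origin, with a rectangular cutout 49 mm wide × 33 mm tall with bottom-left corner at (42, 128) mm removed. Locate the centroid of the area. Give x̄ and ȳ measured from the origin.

x̄ = 59.50 mm, ȳ = 91.22 mm

Part | A | x̄ᵢ | ȳᵢ | A·x̄ᵢ | A·ȳᵢ
plate | 22800.00 | 60.00 | 95.00 | 1368000.00 | 2166000.00
hole | -1617.00 | 66.50 | 144.50 | -107530.50 | -233656.50
Σ | 21183.00 |  |  | 1260469.50 | 1932343.50
x̄ = 1260469.50 / 21183.00 = 59.50 mm
ȳ = 1932343.50 / 21183.00 = 91.22 mm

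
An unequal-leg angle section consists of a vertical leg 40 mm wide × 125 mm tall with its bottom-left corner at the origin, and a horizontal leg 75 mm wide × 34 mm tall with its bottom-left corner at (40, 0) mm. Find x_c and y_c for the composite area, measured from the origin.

Part | A | x̄ᵢ | ȳᵢ | A·x̄ᵢ | A·ȳᵢ
vertical leg | 5000.00 | 20.00 | 62.50 | 100000.00 | 312500.00
horizontal leg | 2550.00 | 77.50 | 17.00 | 197625.00 | 43350.00
Σ | 7550.00 |  |  | 297625.00 | 355850.00
x_c = 297625.00 / 7550.00 = 39.42 mm
y_c = 355850.00 / 7550.00 = 47.13 mm

x_c = 39.42 mm, y_c = 47.13 mm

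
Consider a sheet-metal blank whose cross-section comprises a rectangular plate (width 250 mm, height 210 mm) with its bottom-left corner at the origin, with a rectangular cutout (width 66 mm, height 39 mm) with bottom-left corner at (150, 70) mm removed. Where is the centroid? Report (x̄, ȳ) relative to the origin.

x̄ = 122.01 mm, ȳ = 105.80 mm

plate: A = 250 × 210 = 52500.00, centroid at (125.00, 105.00).
hole: A = −(66 × 39) = -2574.00, centroid at (183.00, 89.50).
ΣA = 49926.00 mm²
ΣAx̄ = (52500.00)(125.00) + (-2574.00)(183.00) = 6091458.00 mm³
ΣAȳ = (52500.00)(105.00) + (-2574.00)(89.50) = 5282127.00 mm³
x̄ = 6091458.00 / 49926.00 = 122.01 mm
ȳ = 5282127.00 / 49926.00 = 105.80 mm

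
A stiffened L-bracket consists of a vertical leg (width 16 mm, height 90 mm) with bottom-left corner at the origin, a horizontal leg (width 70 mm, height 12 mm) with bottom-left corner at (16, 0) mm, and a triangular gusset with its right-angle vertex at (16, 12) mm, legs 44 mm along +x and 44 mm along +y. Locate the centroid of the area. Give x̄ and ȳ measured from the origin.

x̄ = 25.88 mm, ȳ = 29.45 mm

Part | A | x̄ᵢ | ȳᵢ | A·x̄ᵢ | A·ȳᵢ
vertical leg | 1440.00 | 8.00 | 45.00 | 11520.00 | 64800.00
horizontal leg | 840.00 | 51.00 | 6.00 | 42840.00 | 5040.00
gusset | 968.00 | 30.67 | 26.67 | 29685.33 | 25813.33
Σ | 3248.00 |  |  | 84045.33 | 95653.33
x̄ = 84045.33 / 3248.00 = 25.88 mm
ȳ = 95653.33 / 3248.00 = 29.45 mm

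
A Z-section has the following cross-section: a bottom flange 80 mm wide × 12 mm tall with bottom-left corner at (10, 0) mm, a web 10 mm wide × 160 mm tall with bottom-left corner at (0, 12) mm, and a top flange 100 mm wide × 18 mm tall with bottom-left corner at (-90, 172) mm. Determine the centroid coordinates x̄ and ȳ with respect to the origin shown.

x̄ = -3.67 mm, ȳ = 109.81 mm

bottom flange: A = 80 × 12 = 960.00, centroid at (50.00, 6.00).
web: A = 10 × 160 = 1600.00, centroid at (5.00, 92.00).
top flange: A = 100 × 18 = 1800.00, centroid at (-40.00, 181.00).
ΣA = 4360.00 mm², ΣAx̄ = -16000.00 mm³, ΣAȳ = 478760.00 mm³.
x̄ = -16000.00/4360.00 = -3.67 mm; ȳ = 478760.00/4360.00 = 109.81 mm.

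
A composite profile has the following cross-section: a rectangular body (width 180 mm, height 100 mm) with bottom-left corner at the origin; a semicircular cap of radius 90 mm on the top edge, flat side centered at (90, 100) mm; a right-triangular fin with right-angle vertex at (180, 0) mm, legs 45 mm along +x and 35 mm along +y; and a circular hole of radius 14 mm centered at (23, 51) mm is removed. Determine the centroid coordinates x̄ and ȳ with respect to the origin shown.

x̄ = 94.01 mm, ȳ = 85.32 mm

rectangular body: A = 180 × 100 = 18000.00, centroid at (90.00, 50.00).
semicircular top: A = ½π·90² = 12723.45, centroid at (90.00, 138.20).
triangular fin: A = ½·45·35 = 787.50, centroid at (195.00, 11.67).
hole: A = −π·14² = -615.75, centroid at (23.00, 51.00).
ΣA = 30895.20 mm²
ΣAx̄ = (18000.00)(90.00) + (12723.45)(90.00) + (787.50)(195.00) + (-615.75)(23.00) = 2904510.72 mm³
ΣAȳ = (18000.00)(50.00) + (12723.45)(138.20) + (787.50)(11.67) + (-615.75)(51.00) = 2636129.16 mm³
x̄ = 2904510.72 / 30895.20 = 94.01 mm
ȳ = 2636129.16 / 30895.20 = 85.32 mm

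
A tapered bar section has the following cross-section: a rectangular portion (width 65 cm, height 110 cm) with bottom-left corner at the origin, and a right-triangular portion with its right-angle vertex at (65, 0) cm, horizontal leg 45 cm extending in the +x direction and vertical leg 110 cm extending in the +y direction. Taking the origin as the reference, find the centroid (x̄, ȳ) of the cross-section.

x̄ = 44.71 cm, ȳ = 50.29 cm

rectangular portion: A = 65 × 110 = 7150.00, centroid at (32.50, 55.00).
triangular portion: A = ½·45·110 = 2475.00, centroid at (80.00, 36.67).
ΣA = 9625.00 cm², ΣAx̄ = 430375.00 cm³, ΣAȳ = 484000.00 cm³.
x̄ = 430375.00/9625.00 = 44.71 cm; ȳ = 484000.00/9625.00 = 50.29 cm.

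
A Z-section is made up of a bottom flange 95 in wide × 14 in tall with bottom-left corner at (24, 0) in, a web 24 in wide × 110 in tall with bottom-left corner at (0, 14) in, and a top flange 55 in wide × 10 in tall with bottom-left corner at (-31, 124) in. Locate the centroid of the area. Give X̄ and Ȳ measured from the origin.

X̄ = 27.62 in, Ȳ = 58.06 in

bottom flange: A = 95 × 14 = 1330.00, centroid at (71.50, 7.00).
web: A = 24 × 110 = 2640.00, centroid at (12.00, 69.00).
top flange: A = 55 × 10 = 550.00, centroid at (-3.50, 129.00).
ΣA = 4520.00 in², ΣAX̄ = 124850.00 in³, ΣAȲ = 262420.00 in³.
X̄ = 124850.00/4520.00 = 27.62 in; Ȳ = 262420.00/4520.00 = 58.06 in.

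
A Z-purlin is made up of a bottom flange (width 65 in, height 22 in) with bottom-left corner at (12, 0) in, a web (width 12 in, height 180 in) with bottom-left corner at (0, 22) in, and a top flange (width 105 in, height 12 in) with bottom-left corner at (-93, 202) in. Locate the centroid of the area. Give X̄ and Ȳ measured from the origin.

bottom flange: A = 65 × 22 = 1430.00, centroid at (44.50, 11.00).
web: A = 12 × 180 = 2160.00, centroid at (6.00, 112.00).
top flange: A = 105 × 12 = 1260.00, centroid at (-40.50, 208.00).
ΣA = 4850.00 in², ΣAX̄ = 25565.00 in³, ΣAȲ = 519730.00 in³.
X̄ = 25565.00/4850.00 = 5.27 in; Ȳ = 519730.00/4850.00 = 107.16 in.

X̄ = 5.27 in, Ȳ = 107.16 in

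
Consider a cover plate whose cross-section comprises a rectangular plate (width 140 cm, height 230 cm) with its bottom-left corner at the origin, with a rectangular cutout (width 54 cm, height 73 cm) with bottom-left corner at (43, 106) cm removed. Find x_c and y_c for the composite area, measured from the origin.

plate: A = 140 × 230 = 32200.00, centroid at (70.00, 115.00).
hole: A = −(54 × 73) = -3942.00, centroid at (70.00, 142.50).
ΣA = 28258.00 cm²
ΣAx_c = (32200.00)(70.00) + (-3942.00)(70.00) = 1978060.00 cm³
ΣAy_c = (32200.00)(115.00) + (-3942.00)(142.50) = 3141265.00 cm³
x_c = 1978060.00 / 28258.00 = 70.00 cm
y_c = 3141265.00 / 28258.00 = 111.16 cm

x_c = 70.00 cm, y_c = 111.16 cm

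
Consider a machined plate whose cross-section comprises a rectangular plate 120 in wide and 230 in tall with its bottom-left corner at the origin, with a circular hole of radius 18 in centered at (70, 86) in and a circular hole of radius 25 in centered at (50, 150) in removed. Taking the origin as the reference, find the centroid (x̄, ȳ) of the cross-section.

plate: A = 120 × 230 = 27600.00, centroid at (60.00, 115.00).
hole 1: A = −π·18² = -1017.88, centroid at (70.00, 86.00).
hole 2: A = −π·25² = -1963.50, centroid at (50.00, 150.00).
ΣA = 24618.63 in², ΣAx̄ = 1486573.91 in³, ΣAȳ = 2791938.35 in³.
x̄ = 1486573.91/24618.63 = 60.38 in; ȳ = 2791938.35/24618.63 = 113.41 in.

x̄ = 60.38 in, ȳ = 113.41 in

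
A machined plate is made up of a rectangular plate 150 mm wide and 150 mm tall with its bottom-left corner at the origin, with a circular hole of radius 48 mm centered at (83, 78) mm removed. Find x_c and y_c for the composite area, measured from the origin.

x_c = 71.21 mm, y_c = 73.58 mm

plate: A = 150 × 150 = 22500.00, centroid at (75.00, 75.00).
hole: A = −π·48² = -7238.23, centroid at (83.00, 78.00).
ΣA = 15261.77 mm², ΣAx_c = 1086726.95 mm³, ΣAy_c = 1122918.10 mm³.
x_c = 1086726.95/15261.77 = 71.21 mm; y_c = 1122918.10/15261.77 = 73.58 mm.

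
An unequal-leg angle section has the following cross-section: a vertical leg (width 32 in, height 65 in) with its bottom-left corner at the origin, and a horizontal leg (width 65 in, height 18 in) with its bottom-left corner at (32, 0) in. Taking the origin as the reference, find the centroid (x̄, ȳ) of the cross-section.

x̄ = 33.46 in, ȳ = 24.04 in

Part | A | x̄ᵢ | ȳᵢ | A·x̄ᵢ | A·ȳᵢ
vertical leg | 2080.00 | 16.00 | 32.50 | 33280.00 | 67600.00
horizontal leg | 1170.00 | 64.50 | 9.00 | 75465.00 | 10530.00
Σ | 3250.00 |  |  | 108745.00 | 78130.00
x̄ = 108745.00 / 3250.00 = 33.46 in
ȳ = 78130.00 / 3250.00 = 24.04 in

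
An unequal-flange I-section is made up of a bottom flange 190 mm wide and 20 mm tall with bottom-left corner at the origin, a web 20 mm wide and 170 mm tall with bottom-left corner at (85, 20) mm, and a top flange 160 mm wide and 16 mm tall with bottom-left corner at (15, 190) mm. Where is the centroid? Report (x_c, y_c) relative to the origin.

x_c = 95.00 mm, y_c = 92.41 mm

bottom flange: A = 190 × 20 = 3800.00, centroid at (95.00, 10.00).
web: A = 20 × 170 = 3400.00, centroid at (95.00, 105.00).
top flange: A = 160 × 16 = 2560.00, centroid at (95.00, 198.00).
ΣA = 9760.00 mm², ΣAx_c = 927200.00 mm³, ΣAy_c = 901880.00 mm³.
x_c = 927200.00/9760.00 = 95.00 mm; y_c = 901880.00/9760.00 = 92.41 mm.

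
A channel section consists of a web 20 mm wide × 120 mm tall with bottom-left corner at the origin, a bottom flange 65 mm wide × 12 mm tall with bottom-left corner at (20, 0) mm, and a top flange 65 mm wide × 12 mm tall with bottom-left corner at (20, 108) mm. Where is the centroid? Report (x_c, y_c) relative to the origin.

x_c = 26.74 mm, y_c = 60.00 mm

web: A = 20 × 120 = 2400.00, centroid at (10.00, 60.00).
bottom flange: A = 65 × 12 = 780.00, centroid at (52.50, 6.00).
top flange: A = 65 × 12 = 780.00, centroid at (52.50, 114.00).
ΣA = 3960.00 mm²
ΣAx_c = (2400.00)(10.00) + (780.00)(52.50) + (780.00)(52.50) = 105900.00 mm³
ΣAy_c = (2400.00)(60.00) + (780.00)(6.00) + (780.00)(114.00) = 237600.00 mm³
x_c = 105900.00 / 3960.00 = 26.74 mm
y_c = 237600.00 / 3960.00 = 60.00 mm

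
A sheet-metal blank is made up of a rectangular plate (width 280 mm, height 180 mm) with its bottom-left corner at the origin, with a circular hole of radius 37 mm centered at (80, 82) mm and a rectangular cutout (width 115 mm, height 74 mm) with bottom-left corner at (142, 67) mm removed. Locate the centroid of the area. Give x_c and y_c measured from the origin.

plate: A = 280 × 180 = 50400.00, centroid at (140.00, 90.00).
hole 1: A = −π·37² = -4300.84, centroid at (80.00, 82.00).
hole 2: A = −(115 × 74) = -8510.00, centroid at (199.50, 104.00).
ΣA = 37589.16 mm², ΣAx_c = 5014187.77 mm³, ΣAy_c = 3298291.09 mm³.
x_c = 5014187.77/37589.16 = 133.39 mm; y_c = 3298291.09/37589.16 = 87.75 mm.

x_c = 133.39 mm, y_c = 87.75 mm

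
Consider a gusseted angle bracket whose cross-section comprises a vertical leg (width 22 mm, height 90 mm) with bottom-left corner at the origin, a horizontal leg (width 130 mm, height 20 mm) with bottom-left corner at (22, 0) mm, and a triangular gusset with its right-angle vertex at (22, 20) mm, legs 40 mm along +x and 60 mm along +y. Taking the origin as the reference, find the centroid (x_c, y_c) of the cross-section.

x_c = 50.24 mm, y_c = 28.22 mm

vertical leg: A = 22 × 90 = 1980.00, centroid at (11.00, 45.00).
horizontal leg: A = 130 × 20 = 2600.00, centroid at (87.00, 10.00).
gusset: A = ½·40·60 = 1200.00, centroid at (35.33, 40.00).
ΣA = 5780.00 mm²
ΣAx_c = (1980.00)(11.00) + (2600.00)(87.00) + (1200.00)(35.33) = 290380.00 mm³
ΣAy_c = (1980.00)(45.00) + (2600.00)(10.00) + (1200.00)(40.00) = 163100.00 mm³
x_c = 290380.00 / 5780.00 = 50.24 mm
y_c = 163100.00 / 5780.00 = 28.22 mm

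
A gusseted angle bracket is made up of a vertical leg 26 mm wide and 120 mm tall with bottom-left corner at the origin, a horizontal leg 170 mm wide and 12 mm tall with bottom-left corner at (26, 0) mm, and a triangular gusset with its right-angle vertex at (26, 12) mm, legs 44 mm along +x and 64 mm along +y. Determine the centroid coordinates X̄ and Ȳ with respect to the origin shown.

Part | A | x̄ᵢ | ȳᵢ | A·x̄ᵢ | A·ȳᵢ
vertical leg | 3120.00 | 13.00 | 60.00 | 40560.00 | 187200.00
horizontal leg | 2040.00 | 111.00 | 6.00 | 226440.00 | 12240.00
gusset | 1408.00 | 40.67 | 33.33 | 57258.67 | 46933.33
Σ | 6568.00 |  |  | 324258.67 | 246373.33
X̄ = 324258.67 / 6568.00 = 49.37 mm
Ȳ = 246373.33 / 6568.00 = 37.51 mm

X̄ = 49.37 mm, Ȳ = 37.51 mm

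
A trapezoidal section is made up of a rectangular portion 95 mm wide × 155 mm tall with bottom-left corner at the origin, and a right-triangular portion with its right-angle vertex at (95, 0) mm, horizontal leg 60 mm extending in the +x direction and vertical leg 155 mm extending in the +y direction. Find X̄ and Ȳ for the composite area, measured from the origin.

rectangular portion: A = 95 × 155 = 14725.00, centroid at (47.50, 77.50).
triangular portion: A = ½·60·155 = 4650.00, centroid at (115.00, 51.67).
ΣA = 19375.00 mm²
ΣAX̄ = (14725.00)(47.50) + (4650.00)(115.00) = 1234187.50 mm³
ΣAȲ = (14725.00)(77.50) + (4650.00)(51.67) = 1381437.50 mm³
X̄ = 1234187.50 / 19375.00 = 63.70 mm
Ȳ = 1381437.50 / 19375.00 = 71.30 mm

X̄ = 63.70 mm, Ȳ = 71.30 mm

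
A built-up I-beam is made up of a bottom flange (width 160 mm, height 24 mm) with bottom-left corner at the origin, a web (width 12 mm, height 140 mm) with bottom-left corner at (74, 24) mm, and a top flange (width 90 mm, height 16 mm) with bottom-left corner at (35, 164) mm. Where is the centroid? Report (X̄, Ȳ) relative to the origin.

X̄ = 80.00 mm, Ȳ = 64.90 mm

Part | A | x̄ᵢ | ȳᵢ | A·x̄ᵢ | A·ȳᵢ
bottom flange | 3840.00 | 80.00 | 12.00 | 307200.00 | 46080.00
web | 1680.00 | 80.00 | 94.00 | 134400.00 | 157920.00
top flange | 1440.00 | 80.00 | 172.00 | 115200.00 | 247680.00
Σ | 6960.00 |  |  | 556800.00 | 451680.00
X̄ = 556800.00 / 6960.00 = 80.00 mm
Ȳ = 451680.00 / 6960.00 = 64.90 mm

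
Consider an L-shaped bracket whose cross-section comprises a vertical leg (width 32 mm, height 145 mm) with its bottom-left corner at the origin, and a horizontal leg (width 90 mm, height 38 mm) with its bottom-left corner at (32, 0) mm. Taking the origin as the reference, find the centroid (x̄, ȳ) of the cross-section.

vertical leg: A = 32 × 145 = 4640.00, centroid at (16.00, 72.50).
horizontal leg: A = 90 × 38 = 3420.00, centroid at (77.00, 19.00).
ΣA = 8060.00 mm², ΣAx̄ = 337580.00 mm³, ΣAȳ = 401380.00 mm³.
x̄ = 337580.00/8060.00 = 41.88 mm; ȳ = 401380.00/8060.00 = 49.80 mm.

x̄ = 41.88 mm, ȳ = 49.80 mm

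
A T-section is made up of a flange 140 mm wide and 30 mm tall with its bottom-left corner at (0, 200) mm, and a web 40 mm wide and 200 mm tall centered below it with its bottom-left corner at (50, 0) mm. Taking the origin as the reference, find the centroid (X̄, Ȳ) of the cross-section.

X̄ = 70.00 mm, Ȳ = 139.59 mm

Part | A | x̄ᵢ | ȳᵢ | A·x̄ᵢ | A·ȳᵢ
web | 8000.00 | 70.00 | 100.00 | 560000.00 | 800000.00
flange | 4200.00 | 70.00 | 215.00 | 294000.00 | 903000.00
Σ | 12200.00 |  |  | 854000.00 | 1703000.00
X̄ = 854000.00 / 12200.00 = 70.00 mm
Ȳ = 1703000.00 / 12200.00 = 139.59 mm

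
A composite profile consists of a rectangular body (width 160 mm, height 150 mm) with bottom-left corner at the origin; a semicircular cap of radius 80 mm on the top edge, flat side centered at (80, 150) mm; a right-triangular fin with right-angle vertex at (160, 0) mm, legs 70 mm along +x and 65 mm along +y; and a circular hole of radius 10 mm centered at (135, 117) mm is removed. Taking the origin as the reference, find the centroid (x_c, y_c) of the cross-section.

x_c = 86.05 mm, y_c = 101.68 mm

Part | A | x̄ᵢ | ȳᵢ | A·x̄ᵢ | A·ȳᵢ
rectangular body | 24000.00 | 80.00 | 75.00 | 1920000.00 | 1800000.00
semicircular top | 10053.10 | 80.00 | 183.95 | 804247.72 | 1849297.81
triangular fin | 2275.00 | 183.33 | 21.67 | 417083.33 | 49291.67
hole | -314.16 | 135.00 | 117.00 | -42411.50 | -36756.63
Σ | 36013.94 |  |  | 3098919.55 | 3661832.84
x_c = 3098919.55 / 36013.94 = 86.05 mm
y_c = 3661832.84 / 36013.94 = 101.68 mm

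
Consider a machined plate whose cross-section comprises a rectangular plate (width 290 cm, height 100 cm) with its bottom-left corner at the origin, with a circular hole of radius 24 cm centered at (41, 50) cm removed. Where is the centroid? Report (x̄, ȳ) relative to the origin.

plate: A = 290 × 100 = 29000.00, centroid at (145.00, 50.00).
hole: A = −π·24² = -1809.56, centroid at (41.00, 50.00).
ΣA = 27190.44 cm²
ΣAx̄ = (29000.00)(145.00) + (-1809.56)(41.00) = 4130808.15 cm³
ΣAȳ = (29000.00)(50.00) + (-1809.56)(50.00) = 1359522.13 cm³
x̄ = 4130808.15 / 27190.44 = 151.92 cm
ȳ = 1359522.13 / 27190.44 = 50.00 cm

x̄ = 151.92 cm, ȳ = 50.00 cm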